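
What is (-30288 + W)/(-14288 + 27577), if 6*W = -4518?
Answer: -31041/13289 ≈ -2.3358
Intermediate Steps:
W = -753 (W = (1/6)*(-4518) = -753)
(-30288 + W)/(-14288 + 27577) = (-30288 - 753)/(-14288 + 27577) = -31041/13289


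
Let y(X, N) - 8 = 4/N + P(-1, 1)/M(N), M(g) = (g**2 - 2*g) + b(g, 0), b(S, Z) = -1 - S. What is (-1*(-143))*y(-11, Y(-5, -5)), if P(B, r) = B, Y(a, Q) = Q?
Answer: 15389/15 ≈ 1025.9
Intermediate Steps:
M(g) = -1 + g**2 - 3*g (M(g) = (g**2 - 2*g) + (-1 - g) = -1 + g**2 - 3*g)
y(X, N) = 8 - 1/(-1 + N**2 - 3*N) + 4/N (y(X, N) = 8 + (4/N - 1/(-1 + N**2 - 3*N)) = 8 + (-1/(-1 + N**2 - 3*N) + 4/N) = 8 - 1/(-1 + N**2 - 3*N) + 4/N)
(-1*(-143))*y(-11, Y(-5, -5)) = (-1*(-143))*(8 + 1/(1 - 1*(-5)**2 + 3*(-5)) + 4/(-5)) = 143*(8 + 1/(1 - 1*25 - 15) + 4*(-1/5)) = 143*(8 + 1/(1 - 25 - 15) - 4/5) = 143*(8 + 1/(-39) - 4/5) = 143*(8 - 1/39 - 4/5) = 143*(1399/195) = 15389/15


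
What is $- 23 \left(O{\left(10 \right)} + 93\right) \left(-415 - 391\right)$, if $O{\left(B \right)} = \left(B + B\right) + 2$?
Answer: $2131870$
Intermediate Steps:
$O{\left(B \right)} = 2 + 2 B$ ($O{\left(B \right)} = 2 B + 2 = 2 + 2 B$)
$- 23 \left(O{\left(10 \right)} + 93\right) \left(-415 - 391\right) = - 23 \left(\left(2 + 2 \cdot 10\right) + 93\right) \left(-415 - 391\right) = - 23 \left(\left(2 + 20\right) + 93\right) \left(-806\right) = - 23 \left(22 + 93\right) \left(-806\right) = - 23 \cdot 115 \left(-806\right) = \left(-23\right) \left(-92690\right) = 2131870$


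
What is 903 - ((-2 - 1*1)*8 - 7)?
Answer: 934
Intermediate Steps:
903 - ((-2 - 1*1)*8 - 7) = 903 - ((-2 - 1)*8 - 7) = 903 - (-3*8 - 7) = 903 - (-24 - 7) = 903 - 1*(-31) = 903 + 31 = 934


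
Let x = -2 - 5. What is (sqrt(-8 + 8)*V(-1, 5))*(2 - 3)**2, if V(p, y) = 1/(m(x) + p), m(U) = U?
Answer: 0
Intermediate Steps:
x = -7
V(p, y) = 1/(-7 + p)
(sqrt(-8 + 8)*V(-1, 5))*(2 - 3)**2 = (sqrt(-8 + 8)/(-7 - 1))*(2 - 3)**2 = (sqrt(0)/(-8))*(-1)**2 = (0*(-1/8))*1 = 0*1 = 0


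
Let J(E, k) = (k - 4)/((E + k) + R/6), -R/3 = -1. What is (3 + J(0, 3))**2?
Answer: 361/49 ≈ 7.3673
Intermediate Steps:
R = 3 (R = -3*(-1) = 3)
J(E, k) = (-4 + k)/(1/2 + E + k) (J(E, k) = (k - 4)/((E + k) + 3/6) = (-4 + k)/((E + k) + 3*(1/6)) = (-4 + k)/((E + k) + 1/2) = (-4 + k)/(1/2 + E + k))
(3 + J(0, 3))**2 = (3 + 2*(-4 + 3)/(1 + 2*0 + 2*3))**2 = (3 + 2*(-1)/(1 + 0 + 6))**2 = (3 + 2*(-1)/7)**2 = (3 + 2*(1/7)*(-1))**2 = (3 - 2/7)**2 = (19/7)**2 = 361/49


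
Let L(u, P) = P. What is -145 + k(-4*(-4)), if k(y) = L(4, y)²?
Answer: 111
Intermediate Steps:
k(y) = y²
-145 + k(-4*(-4)) = -145 + (-4*(-4))² = -145 + 16² = -145 + 256 = 111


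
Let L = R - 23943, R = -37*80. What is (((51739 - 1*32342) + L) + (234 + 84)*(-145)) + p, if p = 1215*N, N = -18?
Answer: -75486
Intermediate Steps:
R = -2960
p = -21870 (p = 1215*(-18) = -21870)
L = -26903 (L = -2960 - 23943 = -26903)
(((51739 - 1*32342) + L) + (234 + 84)*(-145)) + p = (((51739 - 1*32342) - 26903) + (234 + 84)*(-145)) - 21870 = (((51739 - 32342) - 26903) + 318*(-145)) - 21870 = ((19397 - 26903) - 46110) - 21870 = (-7506 - 46110) - 21870 = -53616 - 21870 = -75486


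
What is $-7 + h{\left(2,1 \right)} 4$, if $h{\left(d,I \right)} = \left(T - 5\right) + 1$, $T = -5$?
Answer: $-43$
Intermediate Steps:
$h{\left(d,I \right)} = -9$ ($h{\left(d,I \right)} = \left(-5 - 5\right) + 1 = -10 + 1 = -9$)
$-7 + h{\left(2,1 \right)} 4 = -7 - 36 = -43$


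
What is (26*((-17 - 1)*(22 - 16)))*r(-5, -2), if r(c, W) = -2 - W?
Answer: 0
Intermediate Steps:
(26*((-17 - 1)*(22 - 16)))*r(-5, -2) = (26*((-17 - 1)*(22 - 16)))*(-2 - 1*(-2)) = (26*(-18*6))*(-2 + 2) = (26*(-108))*0 = -2808*0 = 0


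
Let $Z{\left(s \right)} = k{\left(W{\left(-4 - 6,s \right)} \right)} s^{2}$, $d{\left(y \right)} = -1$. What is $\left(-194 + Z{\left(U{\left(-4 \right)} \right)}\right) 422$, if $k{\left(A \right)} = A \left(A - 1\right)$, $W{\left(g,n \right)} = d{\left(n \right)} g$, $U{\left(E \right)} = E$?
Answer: $525812$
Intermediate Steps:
$W{\left(g,n \right)} = - g$
$k{\left(A \right)} = A \left(-1 + A\right)$
$Z{\left(s \right)} = 90 s^{2}$ ($Z{\left(s \right)} = - (-4 - 6) \left(-1 - \left(-4 - 6\right)\right) s^{2} = \left(-1\right) \left(-10\right) \left(-1 - -10\right) s^{2} = 10 \left(-1 + 10\right) s^{2} = 10 \cdot 9 s^{2} = 90 s^{2}$)
$\left(-194 + Z{\left(U{\left(-4 \right)} \right)}\right) 422 = \left(-194 + 90 \left(-4\right)^{2}\right) 422 = \left(-194 + 90 \cdot 16\right) 422 = \left(-194 + 1440\right) 422 = 1246 \cdot 422 = 525812$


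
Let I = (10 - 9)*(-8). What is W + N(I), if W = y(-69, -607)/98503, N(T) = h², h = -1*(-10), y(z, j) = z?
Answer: 9850231/98503 ≈ 99.999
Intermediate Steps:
I = -8 (I = 1*(-8) = -8)
h = 10
N(T) = 100 (N(T) = 10² = 100)
W = -69/98503 ≈ -0.00070049
W + N(I) = -69/98503 + 100 = 9850231/98503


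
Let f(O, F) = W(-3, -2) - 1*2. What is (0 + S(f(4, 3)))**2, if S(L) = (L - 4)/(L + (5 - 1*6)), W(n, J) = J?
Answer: 64/25 ≈ 2.5600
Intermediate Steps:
f(O, F) = -4 (f(O, F) = -2 - 1*2 = -2 - 2 = -4)
S(L) = (-4 + L)/(-1 + L) (S(L) = (-4 + L)/(L + (5 - 6)) = (-4 + L)/(L - 1) = (-4 + L)/(-1 + L))
(0 + S(f(4, 3)))**2 = (0 + (-4 - 4)/(-1 - 4))**2 = (0 - 8/(-5))**2 = (0 - 1/5*(-8))**2 = (0 + 8/5)**2 = (8/5)**2 = 64/25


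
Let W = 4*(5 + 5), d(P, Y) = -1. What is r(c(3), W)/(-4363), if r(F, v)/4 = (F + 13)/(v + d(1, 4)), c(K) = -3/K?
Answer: -16/56719 ≈ -0.00028209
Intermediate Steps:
W = 40 (W = 4*10 = 40)
r(F, v) = 4*(13 + F)/(-1 + v) (r(F, v) = 4*((F + 13)/(v - 1)) = 4*((13 + F)/(-1 + v)) = 4*(13 + F)/(-1 + v))
r(c(3), W)/(-4363) = (4*(13 - 3/3)/(-1 + 40))/(-4363) = (4*(13 - 3*⅓)/39)*(-1/4363) = (4*(1/39)*(13 - 1))*(-1/4363) = (4*(1/39)*12)*(-1/4363) = (16/13)*(-1/4363) = -16/56719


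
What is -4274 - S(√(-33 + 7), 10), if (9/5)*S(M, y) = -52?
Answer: -38206/9 ≈ -4245.1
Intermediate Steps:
S(M, y) = -260/9 (S(M, y) = (5/9)*(-52) = -260/9)
-4274 - S(√(-33 + 7), 10) = -4274 - 1*(-260/9) = -4274 + 260/9 = -38206/9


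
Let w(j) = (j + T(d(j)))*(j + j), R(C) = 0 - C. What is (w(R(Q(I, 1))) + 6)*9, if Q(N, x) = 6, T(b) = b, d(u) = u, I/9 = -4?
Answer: 1350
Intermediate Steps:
I = -36 (I = 9*(-4) = -36)
R(C) = -C
w(j) = 4*j² (w(j) = (j + j)*(j + j) = (2*j)*(2*j) = 4*j²)
(w(R(Q(I, 1))) + 6)*9 = (4*(-1*6)² + 6)*9 = (4*(-6)² + 6)*9 = (4*36 + 6)*9 = (144 + 6)*9 = 150*9 = 1350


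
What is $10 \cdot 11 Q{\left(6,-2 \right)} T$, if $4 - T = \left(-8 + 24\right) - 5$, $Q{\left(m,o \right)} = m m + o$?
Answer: $-26180$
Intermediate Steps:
$Q{\left(m,o \right)} = o + m^{2}$ ($Q{\left(m,o \right)} = m^{2} + o = o + m^{2}$)
$T = -7$ ($T = 4 - \left(\left(-8 + 24\right) - 5\right) = 4 - \left(16 - 5\right) = 4 - 11 = -7$)
$10 \cdot 11 Q{\left(6,-2 \right)} T = 10 \cdot 11 \left(-2 + 6^{2}\right) \left(-7\right) = 110 \left(-2 + 36\right) \left(-7\right) = 110 \cdot 34 \left(-7\right) = 3740 \left(-7\right) = -26180$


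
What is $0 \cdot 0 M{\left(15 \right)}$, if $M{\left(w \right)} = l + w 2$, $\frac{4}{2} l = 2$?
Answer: $0$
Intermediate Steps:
$l = 1$ ($l = \frac{1}{2} \cdot 2 = 1$)
$M{\left(w \right)} = 1 + 2 w$ ($M{\left(w \right)} = 1 + w 2 = 1 + 2 w$)
$0 \cdot 0 M{\left(15 \right)} = 0 \cdot 0 \left(1 + 2 \cdot 15\right) = 0 \left(1 + 30\right) = 0 \cdot 31 = 0$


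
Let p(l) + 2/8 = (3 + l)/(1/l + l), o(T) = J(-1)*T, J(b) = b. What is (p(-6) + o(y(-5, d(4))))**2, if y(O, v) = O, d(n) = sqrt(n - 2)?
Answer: 600625/21904 ≈ 27.421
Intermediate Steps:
d(n) = sqrt(-2 + n)
o(T) = -T
p(l) = -1/4 + (3 + l)/(l + 1/l) (p(l) = -1/4 + (3 + l)/(1/l + l) = -1/4 + (3 + l)/(l + 1/l))
(p(-6) + o(y(-5, d(4))))**2 = ((-1 + 3*(-6)**2 + 12*(-6))/(4*(1 + (-6)**2)) - 1*(-5))**2 = ((-1 + 3*36 - 72)/(4*(1 + 36)) + 5)**2 = ((1/4)*(-1 + 108 - 72)/37 + 5)**2 = ((1/4)*(1/37)*35 + 5)**2 = (35/148 + 5)**2 = (775/148)**2 = 600625/21904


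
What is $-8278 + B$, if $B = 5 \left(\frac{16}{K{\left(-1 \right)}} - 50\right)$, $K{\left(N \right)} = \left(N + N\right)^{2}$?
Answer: $-8508$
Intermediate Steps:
$K{\left(N \right)} = 4 N^{2}$ ($K{\left(N \right)} = \left(2 N\right)^{2} = 4 N^{2}$)
$B = -230$ ($B = 5 \left(\frac{16}{4 \left(-1\right)^{2}} - 50\right) = 5 \left(\frac{16}{4 \cdot 1} - 50\right) = 5 \left(\frac{16}{4} - 50\right) = 5 \left(16 \cdot \frac{1}{4} - 50\right) = 5 \left(4 - 50\right) = 5 \left(-46\right) = -230$)
$-8278 + B = -8278 - 230 = -8508$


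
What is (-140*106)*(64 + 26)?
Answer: -1335600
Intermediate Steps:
(-140*106)*(64 + 26) = -14840*90 = -1335600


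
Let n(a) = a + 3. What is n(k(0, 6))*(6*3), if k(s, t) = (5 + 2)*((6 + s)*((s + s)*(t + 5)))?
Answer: 54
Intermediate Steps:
k(s, t) = 14*s*(5 + t)*(6 + s) (k(s, t) = 7*((6 + s)*((2*s)*(5 + t))) = 7*((6 + s)*(2*s*(5 + t))) = 7*(2*s*(5 + t)*(6 + s)) = 14*s*(5 + t)*(6 + s))
n(a) = 3 + a
n(k(0, 6))*(6*3) = (3 + 14*0*(30 + 5*0 + 6*6 + 0*6))*(6*3) = (3 + 14*0*(30 + 0 + 36 + 0))*18 = (3 + 14*0*66)*18 = (3 + 0)*18 = 3*18 = 54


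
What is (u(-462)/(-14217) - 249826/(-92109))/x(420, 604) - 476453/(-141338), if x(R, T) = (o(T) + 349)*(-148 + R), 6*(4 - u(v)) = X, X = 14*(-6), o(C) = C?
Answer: 99099872157153037/29397515129231907 ≈ 3.3710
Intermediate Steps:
X = -84
u(v) = 18 (u(v) = 4 - ⅙*(-84) = 4 + 14 = 18)
x(R, T) = (-148 + R)*(349 + T) (x(R, T) = (T + 349)*(-148 + R) = (349 + T)*(-148 + R) = (-148 + R)*(349 + T))
(u(-462)/(-14217) - 249826/(-92109))/x(420, 604) - 476453/(-141338) = (18/(-14217) - 249826/(-92109))/(-51652 - 148*604 + 349*420 + 420*604) - 476453/(-141338) = (18*(-1/14217) - 249826*(-1/92109))/(-51652 - 89392 + 146580 + 253680) - 476453*(-1/141338) = (-6/4739 + 249826/92109)/259216 + 476453/141338 = (1183372760/436504551)*(1/259216) + 476453/141338 = 147921595/14143620461502 + 476453/141338 = 99099872157153037/29397515129231907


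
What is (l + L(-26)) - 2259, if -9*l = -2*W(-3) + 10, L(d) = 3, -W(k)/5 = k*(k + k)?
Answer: -20494/9 ≈ -2277.1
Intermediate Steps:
W(k) = -10*k**2 (W(k) = -5*k*(k + k) = -5*k*2*k = -10*k**2)
l = -190/9 (l = -(-(-20)*(-3)**2 + 10)/9 = -(-(-20)*9 + 10)/9 = -(-2*(-90) + 10)/9 = -(180 + 10)/9 = -1/9*190 = -190/9 ≈ -21.111)
(l + L(-26)) - 2259 = (-190/9 + 3) - 2259 = -163/9 - 2259 = -20494/9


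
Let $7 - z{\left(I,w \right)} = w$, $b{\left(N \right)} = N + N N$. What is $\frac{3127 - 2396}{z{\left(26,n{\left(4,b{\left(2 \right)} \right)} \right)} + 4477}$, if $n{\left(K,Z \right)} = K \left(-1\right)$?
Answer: $\frac{43}{264} \approx 0.16288$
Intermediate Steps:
$b{\left(N \right)} = N + N^{2}$
$n{\left(K,Z \right)} = - K$
$z{\left(I,w \right)} = 7 - w$
$\frac{3127 - 2396}{z{\left(26,n{\left(4,b{\left(2 \right)} \right)} \right)} + 4477} = \frac{3127 - 2396}{\left(7 - \left(-1\right) 4\right) + 4477} = \frac{731}{\left(7 - -4\right) + 4477} = \frac{731}{\left(7 + 4\right) + 4477} = \frac{731}{11 + 4477} = \frac{731}{4488} = 731 \cdot \frac{1}{4488} = \frac{43}{264}$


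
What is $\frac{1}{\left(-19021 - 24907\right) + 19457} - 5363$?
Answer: $- \frac{131237974}{24471} \approx -5363.0$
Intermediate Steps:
$\frac{1}{\left(-19021 - 24907\right) + 19457} - 5363 = \frac{1}{-43928 + 19457} - 5363 = \frac{1}{-24471} - 5363 = - \frac{1}{24471} - 5363 = - \frac{131237974}{24471}$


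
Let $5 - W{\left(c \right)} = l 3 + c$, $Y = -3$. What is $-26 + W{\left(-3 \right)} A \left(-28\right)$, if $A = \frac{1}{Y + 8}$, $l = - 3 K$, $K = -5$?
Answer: $\frac{906}{5} \approx 181.2$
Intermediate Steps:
$l = 15$ ($l = \left(-3\right) \left(-5\right) = 15$)
$A = \frac{1}{5}$ ($A = \frac{1}{-3 + 8} = \frac{1}{5} \approx 0.2$)
$W{\left(c \right)} = -40 - c$ ($W{\left(c \right)} = 5 - \left(15 \cdot 3 + c\right) = 5 - \left(45 + c\right) = -40 - c$)
$-26 + W{\left(-3 \right)} A \left(-28\right) = -26 + \left(-40 - -3\right) \frac{1}{5} \left(-28\right) = -26 + \left(-40 + 3\right) \frac{1}{5} \left(-28\right) = -26 + \left(-37\right) \frac{1}{5} \left(-28\right) = -26 - - \frac{1036}{5} = -26 + \frac{1036}{5} = \frac{906}{5}$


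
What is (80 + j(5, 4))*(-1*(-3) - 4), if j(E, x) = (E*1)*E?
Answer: -105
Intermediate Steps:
j(E, x) = E² (j(E, x) = E*E = E²)
(80 + j(5, 4))*(-1*(-3) - 4) = (80 + 5²)*(-1*(-3) - 4) = (80 + 25)*(3 - 4) = 105*(-1) = -105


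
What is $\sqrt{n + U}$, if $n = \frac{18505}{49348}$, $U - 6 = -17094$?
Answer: $\frac{i \sqrt{61556528687}}{1898} \approx 130.72 i$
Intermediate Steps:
$U = -17088$ ($U = 6 - 17094 = -17088$)
$n = \frac{18505}{49348}$ ($n = 18505 \cdot \frac{1}{49348} = \frac{18505}{49348} \approx 0.37499$)
$\sqrt{n + U} = \sqrt{\frac{18505}{49348} - 17088} = \sqrt{- \frac{843240119}{49348}} = \frac{i \sqrt{61556528687}}{1898}$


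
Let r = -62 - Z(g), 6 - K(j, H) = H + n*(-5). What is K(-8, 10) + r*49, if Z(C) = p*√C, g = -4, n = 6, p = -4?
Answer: -3012 + 392*I ≈ -3012.0 + 392.0*I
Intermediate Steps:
Z(C) = -4*√C
K(j, H) = 36 - H (K(j, H) = 6 - (H + 6*(-5)) = 6 - (H - 30) = 6 - (-30 + H) = 6 + (30 - H) = 36 - H)
r = -62 + 8*I (r = -62 - (-4)*√(-4) = -62 - (-4)*2*I = -62 - (-8)*I = -62 + 8*I ≈ -62.0 + 8.0*I)
K(-8, 10) + r*49 = (36 - 1*10) + (-62 + 8*I)*49 = (36 - 10) + (-3038 + 392*I) = 26 + (-3038 + 392*I) = -3012 + 392*I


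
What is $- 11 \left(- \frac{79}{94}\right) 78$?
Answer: $\frac{33891}{47} \approx 721.08$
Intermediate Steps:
$- 11 \left(- \frac{79}{94}\right) 78 = - 11 \left(\left(-79\right) \frac{1}{94}\right) 78 = \left(-11\right) \left(- \frac{79}{94}\right) 78 = \frac{869}{94} \cdot 78 = \frac{33891}{47}$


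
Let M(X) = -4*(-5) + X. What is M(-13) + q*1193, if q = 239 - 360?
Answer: -144346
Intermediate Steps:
q = -121
M(X) = 20 + X
M(-13) + q*1193 = (20 - 13) - 121*1193 = 7 - 144353 = -144346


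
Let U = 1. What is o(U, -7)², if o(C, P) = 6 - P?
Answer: 169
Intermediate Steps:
o(U, -7)² = (6 - 1*(-7))² = (6 + 7)² = 13² = 169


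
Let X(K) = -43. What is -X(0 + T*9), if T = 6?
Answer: 43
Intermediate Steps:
-X(0 + T*9) = -1*(-43) = 43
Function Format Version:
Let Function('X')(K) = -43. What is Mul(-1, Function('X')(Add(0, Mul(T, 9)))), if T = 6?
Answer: 43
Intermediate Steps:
Mul(-1, Function('X')(Add(0, Mul(T, 9)))) = Mul(-1, -43) = 43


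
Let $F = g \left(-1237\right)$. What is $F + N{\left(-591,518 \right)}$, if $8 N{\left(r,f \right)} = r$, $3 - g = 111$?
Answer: $\frac{1068177}{8} \approx 1.3352 \cdot 10^{5}$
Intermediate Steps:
$g = -108$ ($g = 3 - 111 = -108$)
$N{\left(r,f \right)} = \frac{r}{8}$
$F = 133596$ ($F = \left(-108\right) \left(-1237\right) = 133596$)
$F + N{\left(-591,518 \right)} = 133596 + \frac{1}{8} \left(-591\right) = 133596 - \frac{591}{8} = \frac{1068177}{8}$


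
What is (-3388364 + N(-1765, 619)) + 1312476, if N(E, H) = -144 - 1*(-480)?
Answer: -2075552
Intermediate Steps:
N(E, H) = 336 (N(E, H) = -144 + 480 = 336)
(-3388364 + N(-1765, 619)) + 1312476 = (-3388364 + 336) + 1312476 = -3388028 + 1312476 = -2075552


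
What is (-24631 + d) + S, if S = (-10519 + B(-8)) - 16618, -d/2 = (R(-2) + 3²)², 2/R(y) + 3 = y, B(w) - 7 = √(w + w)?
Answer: -1297723/25 + 4*I ≈ -51909.0 + 4.0*I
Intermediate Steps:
B(w) = 7 + √2*√w (B(w) = 7 + √(w + w) = 7 + √(2*w) = 7 + √2*√w)
R(y) = 2/(-3 + y)
d = -3698/25 (d = -2*(2/(-3 - 2) + 3²)² = -2*(2/(-5) + 9)² = -2*(2*(-⅕) + 9)² = -2*(-⅖ + 9)² = -2*(43/5)² = -2*1849/25 = -3698/25 ≈ -147.92)
S = -27130 + 4*I (S = (-10519 + (7 + √2*√(-8))) - 16618 = (-10519 + (7 + √2*(2*I*√2))) - 16618 = (-10519 + (7 + 4*I)) - 16618 = (-10512 + 4*I) - 16618 = -27130 + 4*I ≈ -27130.0 + 4.0*I)
(-24631 + d) + S = (-24631 - 3698/25) + (-27130 + 4*I) = -619473/25 + (-27130 + 4*I) = -1297723/25 + 4*I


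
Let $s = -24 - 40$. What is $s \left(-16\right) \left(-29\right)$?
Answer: $-29696$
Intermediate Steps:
$s = -64$ ($s = -24 - 40 = -64$)
$s \left(-16\right) \left(-29\right) = \left(-64\right) \left(-16\right) \left(-29\right) = 1024 \left(-29\right) = -29696$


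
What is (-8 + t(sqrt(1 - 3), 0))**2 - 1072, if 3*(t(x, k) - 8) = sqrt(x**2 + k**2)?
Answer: -9650/9 ≈ -1072.2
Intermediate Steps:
t(x, k) = 8 + sqrt(k**2 + x**2)/3 (t(x, k) = 8 + sqrt(x**2 + k**2)/3 = 8 + sqrt(k**2 + x**2)/3)
(-8 + t(sqrt(1 - 3), 0))**2 - 1072 = (-8 + (8 + sqrt(0**2 + (sqrt(1 - 3))**2)/3))**2 - 1072 = (-8 + (8 + sqrt(0 + (sqrt(-2))**2)/3))**2 - 1072 = (-8 + (8 + sqrt(0 + (I*sqrt(2))**2)/3))**2 - 1072 = (-8 + (8 + sqrt(0 - 2)/3))**2 - 1072 = (-8 + (8 + sqrt(-2)/3))**2 - 1072 = (-8 + (8 + (I*sqrt(2))/3))**2 - 1072 = (-8 + (8 + I*sqrt(2)/3))**2 - 1072 = (I*sqrt(2)/3)**2 - 1072 = -2/9 - 1072 = -9650/9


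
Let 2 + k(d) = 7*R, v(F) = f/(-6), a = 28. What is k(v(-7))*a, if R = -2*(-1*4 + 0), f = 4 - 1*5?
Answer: 1512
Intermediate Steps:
f = -1 (f = 4 - 5 = -1)
v(F) = ⅙ (v(F) = -1/(-6) = -1*(-⅙) = ⅙)
R = 8 (R = -2*(-4 + 0) = -2*(-4) = -1*(-8) = 8)
k(d) = 54 (k(d) = -2 + 7*8 = -2 + 56 = 54)
k(v(-7))*a = 54*28 = 1512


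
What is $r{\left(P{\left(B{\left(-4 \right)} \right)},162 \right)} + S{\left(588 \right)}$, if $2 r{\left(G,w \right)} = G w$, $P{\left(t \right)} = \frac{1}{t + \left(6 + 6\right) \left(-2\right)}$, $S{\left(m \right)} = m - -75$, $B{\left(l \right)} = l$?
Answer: $\frac{18483}{28} \approx 660.11$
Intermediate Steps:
$S{\left(m \right)} = 75 + m$ ($S{\left(m \right)} = m + 75 = 75 + m$)
$P{\left(t \right)} = \frac{1}{-24 + t}$ ($P{\left(t \right)} = \frac{1}{t + 12 \left(-2\right)} = \frac{1}{t - 24} = \frac{1}{-24 + t}$)
$r{\left(G,w \right)} = \frac{G w}{2}$
$r{\left(P{\left(B{\left(-4 \right)} \right)},162 \right)} + S{\left(588 \right)} = \frac{1}{2} \frac{1}{-24 - 4} \cdot 162 + \left(75 + 588\right) = \frac{1}{2} \frac{1}{-28} \cdot 162 + 663 = \frac{1}{2} \left(- \frac{1}{28}\right) 162 + 663 = - \frac{81}{28} + 663 = \frac{18483}{28}$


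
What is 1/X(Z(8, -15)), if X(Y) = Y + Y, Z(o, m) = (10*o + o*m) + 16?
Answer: -1/48 ≈ -0.020833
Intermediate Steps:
Z(o, m) = 16 + 10*o + m*o (Z(o, m) = (10*o + m*o) + 16 = 16 + 10*o + m*o)
X(Y) = 2*Y
1/X(Z(8, -15)) = 1/(2*(16 + 10*8 - 15*8)) = 1/(2*(16 + 80 - 120)) = 1/(2*(-24)) = 1/(-48) = -1/48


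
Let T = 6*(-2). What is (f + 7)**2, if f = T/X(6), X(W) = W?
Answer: 25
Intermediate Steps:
T = -12
f = -2 (f = -12/6 = -12*1/6 = -2)
(f + 7)**2 = (-2 + 7)**2 = 5**2 = 25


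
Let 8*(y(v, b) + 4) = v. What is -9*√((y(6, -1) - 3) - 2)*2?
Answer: -9*I*√33 ≈ -51.701*I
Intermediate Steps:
y(v, b) = -4 + v/8
-9*√((y(6, -1) - 3) - 2)*2 = -9*√(((-4 + (⅛)*6) - 3) - 2)*2 = -9*√(((-4 + ¾) - 3) - 2)*2 = -9*√((-13/4 - 3) - 2)*2 = -9*√(-25/4 - 2)*2 = -9*I*√33/2*2 = -9*I*√33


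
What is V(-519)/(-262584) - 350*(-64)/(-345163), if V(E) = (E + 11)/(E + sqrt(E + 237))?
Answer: -18882133371239/290939279564934 - 127*I*sqrt(282)/17700984378 ≈ -0.064901 - 1.2048e-7*I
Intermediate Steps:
V(E) = (11 + E)/(E + sqrt(237 + E))
V(-519)/(-262584) - 350*(-64)/(-345163) = ((11 - 519)/(-519 + sqrt(237 - 519)))/(-262584) - 350*(-64)/(-345163) = (-508/(-519 + sqrt(-282)))*(-1/262584) + 22400*(-1/345163) = (-508/(-519 + I*sqrt(282)))*(-1/262584) - 3200/49309 = -508/(-519 + I*sqrt(282))*(-1/262584) - 3200/49309 = 127/(65646*(-519 + I*sqrt(282))) - 3200/49309 = -3200/49309 + 127/(65646*(-519 + I*sqrt(282)))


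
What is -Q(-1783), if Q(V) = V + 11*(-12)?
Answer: 1915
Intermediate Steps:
Q(V) = -132 + V (Q(V) = V - 132 = -132 + V)
-Q(-1783) = -(-132 - 1783) = -1*(-1915) = 1915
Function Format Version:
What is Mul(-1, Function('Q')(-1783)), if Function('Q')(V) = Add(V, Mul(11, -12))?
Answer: 1915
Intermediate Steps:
Function('Q')(V) = Add(-132, V) (Function('Q')(V) = Add(V, -132) = Add(-132, V))
Mul(-1, Function('Q')(-1783)) = Mul(-1, Add(-132, -1783)) = Mul(-1, -1915) = 1915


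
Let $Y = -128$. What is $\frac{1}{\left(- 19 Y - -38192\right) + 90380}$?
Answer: $\frac{1}{131004} \approx 7.6334 \cdot 10^{-6}$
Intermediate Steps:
$\frac{1}{\left(- 19 Y - -38192\right) + 90380} = \frac{1}{\left(\left(-19\right) \left(-128\right) - -38192\right) + 90380} = \frac{1}{\left(2432 + 38192\right) + 90380} = \frac{1}{40624 + 90380} = \frac{1}{131004}$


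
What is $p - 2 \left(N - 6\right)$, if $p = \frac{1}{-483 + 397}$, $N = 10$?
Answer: $- \frac{689}{86} \approx -8.0116$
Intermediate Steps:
$p = - \frac{1}{86}$ ($p = \frac{1}{-86} = - \frac{1}{86} \approx -0.011628$)
$p - 2 \left(N - 6\right) = - \frac{1}{86} - 2 \left(10 - 6\right) = - \frac{1}{86} - 8 = - \frac{689}{86}$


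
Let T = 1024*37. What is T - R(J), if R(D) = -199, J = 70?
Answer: 38087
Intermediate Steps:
T = 37888
T - R(J) = 37888 - 1*(-199) = 37888 + 199 = 38087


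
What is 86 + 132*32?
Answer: 4310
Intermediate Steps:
86 + 132*32 = 86 + 4224 = 4310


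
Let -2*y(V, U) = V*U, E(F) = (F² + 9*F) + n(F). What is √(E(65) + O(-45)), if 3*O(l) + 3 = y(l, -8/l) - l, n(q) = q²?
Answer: √81453/3 ≈ 95.133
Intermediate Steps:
E(F) = 2*F² + 9*F (E(F) = (F² + 9*F) + F² = 2*F² + 9*F)
y(V, U) = -U*V/2 (y(V, U) = -V*U/2 = -U*V/2)
O(l) = ⅓ - l/3 (O(l) = -1 + (-(-8/l)*l/2 - l)/3 = -1 + (4 - l)/3 = -1 + (4/3 - l/3) = ⅓ - l/3)
√(E(65) + O(-45)) = √(65*(9 + 2*65) + (⅓ - ⅓*(-45))) = √(65*(9 + 130) + (⅓ + 15)) = √(65*139 + 46/3) = √(9035 + 46/3) = √(27151/3) = √81453/3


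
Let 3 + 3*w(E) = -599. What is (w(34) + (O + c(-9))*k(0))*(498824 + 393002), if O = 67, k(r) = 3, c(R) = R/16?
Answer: -28984345/24 ≈ -1.2077e+6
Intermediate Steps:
c(R) = R/16 (c(R) = R*(1/16) = R/16)
w(E) = -602/3 (w(E) = -1 + (⅓)*(-599) = -1 - 599/3 = -602/3)
(w(34) + (O + c(-9))*k(0))*(498824 + 393002) = (-602/3 + (67 + (1/16)*(-9))*3)*(498824 + 393002) = (-602/3 + (67 - 9/16)*3)*891826 = (-602/3 + (1063/16)*3)*891826 = (-602/3 + 3189/16)*891826 = -65/48*891826 = -28984345/24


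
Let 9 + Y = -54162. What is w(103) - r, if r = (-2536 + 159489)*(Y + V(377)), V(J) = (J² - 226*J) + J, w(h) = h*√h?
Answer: -491733749 + 103*√103 ≈ -4.9173e+8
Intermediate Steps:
Y = -54171 (Y = -9 - 54162 = -54171)
w(h) = h^(3/2)
V(J) = J² - 225*J
r = 491733749 (r = (-2536 + 159489)*(-54171 + 377*(-225 + 377)) = 156953*(-54171 + 377*152) = 156953*(-54171 + 57304) = 156953*3133 = 491733749)
w(103) - r = 103^(3/2) - 1*491733749 = 103*√103 - 491733749 = -491733749 + 103*√103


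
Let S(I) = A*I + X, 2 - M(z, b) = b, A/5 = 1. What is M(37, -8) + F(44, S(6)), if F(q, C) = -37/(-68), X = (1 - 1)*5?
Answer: 717/68 ≈ 10.544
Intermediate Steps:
A = 5 (A = 5*1 = 5)
M(z, b) = 2 - b
X = 0 (X = 0*5 = 0)
S(I) = 5*I (S(I) = 5*I + 0 = 5*I)
F(q, C) = 37/68 (F(q, C) = -37*(-1/68) = 37/68)
M(37, -8) + F(44, S(6)) = (2 - 1*(-8)) + 37/68 = (2 + 8) + 37/68 = 10 + 37/68 = 717/68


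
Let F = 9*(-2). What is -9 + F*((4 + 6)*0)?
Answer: -9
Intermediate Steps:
F = -18
-9 + F*((4 + 6)*0) = -9 - 18*(4 + 6)*0 = -9 - 180*0 = -9 - 18*0 = -9 + 0 = -9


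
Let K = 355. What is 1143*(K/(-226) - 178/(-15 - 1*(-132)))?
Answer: -10383901/2938 ≈ -3534.3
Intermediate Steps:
1143*(K/(-226) - 178/(-15 - 1*(-132))) = 1143*(355/(-226) - 178/(-15 - 1*(-132))) = 1143*(355*(-1/226) - 178/(-15 + 132)) = 1143*(-355/226 - 178/117) = 1143*(-81763/26442) = -10383901/2938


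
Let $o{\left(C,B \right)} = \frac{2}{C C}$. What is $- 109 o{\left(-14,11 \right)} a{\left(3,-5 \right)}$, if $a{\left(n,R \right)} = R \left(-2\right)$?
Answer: $- \frac{545}{49} \approx -11.122$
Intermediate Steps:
$a{\left(n,R \right)} = - 2 R$
$o{\left(C,B \right)} = \frac{2}{C^{2}}$
$- 109 o{\left(-14,11 \right)} a{\left(3,-5 \right)} = - 109 \cdot \frac{2}{196} \left(\left(-2\right) \left(-5\right)\right) = - 109 \cdot 2 \cdot \frac{1}{196} \cdot 10 = \left(-109\right) \frac{1}{98} \cdot 10 = \left(- \frac{109}{98}\right) 10 = - \frac{545}{49}$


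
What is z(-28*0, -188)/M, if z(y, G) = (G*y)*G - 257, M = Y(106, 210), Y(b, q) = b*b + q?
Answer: -257/11446 ≈ -0.022453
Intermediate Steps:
Y(b, q) = q + b² (Y(b, q) = b² + q = q + b²)
M = 11446 (M = 210 + 106² = 210 + 11236 = 11446)
z(y, G) = -257 + y*G² (z(y, G) = y*G² - 257 = -257 + y*G²)
z(-28*0, -188)/M = (-257 - 28*0*(-188)²)/11446 = (-257 + 0*35344)*(1/11446) = (-257 + 0)*(1/11446) = -257*1/11446 = -257/11446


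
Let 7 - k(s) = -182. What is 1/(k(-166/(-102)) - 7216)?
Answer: -1/7027 ≈ -0.00014231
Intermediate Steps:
k(s) = 189 (k(s) = 7 - 1*(-182) = 7 + 182 = 189)
1/(k(-166/(-102)) - 7216) = 1/(189 - 7216) = 1/(-7027) = -1/7027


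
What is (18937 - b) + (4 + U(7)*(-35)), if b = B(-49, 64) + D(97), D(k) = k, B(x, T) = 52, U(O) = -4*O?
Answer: 19772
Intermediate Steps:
b = 149 (b = 52 + 97 = 149)
(18937 - b) + (4 + U(7)*(-35)) = (18937 - 1*149) + (4 - 4*7*(-35)) = (18937 - 149) + (4 - 28*(-35)) = 18788 + (4 + 980) = 18788 + 984 = 19772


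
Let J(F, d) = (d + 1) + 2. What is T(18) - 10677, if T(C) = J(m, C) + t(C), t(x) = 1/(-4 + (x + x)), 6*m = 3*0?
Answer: -340991/32 ≈ -10656.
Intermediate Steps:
m = 0 (m = (3*0)/6 = (⅙)*0 = 0)
J(F, d) = 3 + d (J(F, d) = (1 + d) + 2 = 3 + d)
t(x) = 1/(-4 + 2*x)
T(C) = 3 + C + 1/(2*(-2 + C)) (T(C) = (3 + C) + 1/(2*(-2 + C)) = 3 + C + 1/(2*(-2 + C)))
T(18) - 10677 = (½ + (-2 + 18)*(3 + 18))/(-2 + 18) - 10677 = (½ + 16*21)/16 - 10677 = (½ + 336)/16 - 10677 = (1/16)*(673/2) - 10677 = 673/32 - 10677 = -340991/32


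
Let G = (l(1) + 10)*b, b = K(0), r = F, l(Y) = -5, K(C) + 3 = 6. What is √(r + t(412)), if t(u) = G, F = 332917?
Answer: 2*√83233 ≈ 577.00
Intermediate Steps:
K(C) = 3 (K(C) = -3 + 6 = 3)
r = 332917
b = 3
G = 15 (G = (-5 + 10)*3 = 5*3 = 15)
t(u) = 15
√(r + t(412)) = √(332917 + 15) = √332932 = 2*√83233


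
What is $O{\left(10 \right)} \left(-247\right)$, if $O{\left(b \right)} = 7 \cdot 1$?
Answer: $-1729$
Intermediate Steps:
$O{\left(b \right)} = 7$
$O{\left(10 \right)} \left(-247\right) = 7 \left(-247\right) = -1729$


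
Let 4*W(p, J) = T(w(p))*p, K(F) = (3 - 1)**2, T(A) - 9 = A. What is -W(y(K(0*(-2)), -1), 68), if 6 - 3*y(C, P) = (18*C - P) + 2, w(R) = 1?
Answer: 115/2 ≈ 57.500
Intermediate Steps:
T(A) = 9 + A
K(F) = 4 (K(F) = 2**2 = 4)
y(C, P) = 4/3 - 6*C + P/3 (y(C, P) = 2 - ((18*C - P) + 2)/3 = 2 - ((-P + 18*C) + 2)/3 = 2 - (2 - P + 18*C)/3 = 2 + (-2/3 - 6*C + P/3) = 4/3 - 6*C + P/3)
W(p, J) = 5*p/2 (W(p, J) = ((9 + 1)*p)/4 = (10*p)/4 = 5*p/2)
-W(y(K(0*(-2)), -1), 68) = -5*(4/3 - 6*4 + (1/3)*(-1))/2 = -5*(4/3 - 24 - 1/3)/2 = -5*(-23)/2 = -1*(-115/2) = 115/2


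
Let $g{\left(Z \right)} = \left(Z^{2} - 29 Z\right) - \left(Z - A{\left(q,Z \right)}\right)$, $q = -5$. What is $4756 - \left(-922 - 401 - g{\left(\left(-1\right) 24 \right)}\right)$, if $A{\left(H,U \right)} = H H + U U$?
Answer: $7976$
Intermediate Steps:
$A{\left(H,U \right)} = H^{2} + U^{2}$
$g{\left(Z \right)} = 25 - 30 Z + 2 Z^{2}$ ($g{\left(Z \right)} = \left(Z^{2} - 29 Z\right) - \left(-25 + Z - Z^{2}\right) = \left(Z^{2} - 29 Z\right) + \left(25 + Z^{2} - Z\right) = 25 - 30 Z + 2 Z^{2}$)
$4756 - \left(-922 - 401 - g{\left(\left(-1\right) 24 \right)}\right) = 4756 - \left(-2099 - 401 + 30 \left(-1\right) 24\right) = 4756 + \left(\left(25 - -720 + 2 \left(-24\right)^{2}\right) - \left(-922 - 401\right)\right) = 4756 + \left(\left(25 + 720 + 2 \cdot 576\right) - -1323\right) = 4756 + \left(\left(25 + 720 + 1152\right) + 1323\right) = 4756 + \left(1897 + 1323\right) = 4756 + 3220 = 7976$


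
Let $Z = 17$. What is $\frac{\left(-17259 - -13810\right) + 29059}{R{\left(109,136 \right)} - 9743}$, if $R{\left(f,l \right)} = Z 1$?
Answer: $- \frac{12805}{4863} \approx -2.6331$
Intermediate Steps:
$R{\left(f,l \right)} = 17$ ($R{\left(f,l \right)} = 17 \cdot 1 = 17$)
$\frac{\left(-17259 - -13810\right) + 29059}{R{\left(109,136 \right)} - 9743} = \frac{\left(-17259 - -13810\right) + 29059}{17 - 9743} = \frac{\left(-17259 + 13810\right) + 29059}{-9726} = \left(-3449 + 29059\right) \left(- \frac{1}{9726}\right) = 25610 \left(- \frac{1}{9726}\right) = - \frac{12805}{4863}$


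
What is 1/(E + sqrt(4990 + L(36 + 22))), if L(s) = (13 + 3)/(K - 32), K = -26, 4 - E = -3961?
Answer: 114985/455770823 - 3*sqrt(466262)/455770823 ≈ 0.00024779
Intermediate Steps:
E = 3965 (E = 4 - 1*(-3961) = 4 + 3961 = 3965)
L(s) = -8/29 (L(s) = (13 + 3)/(-26 - 32) = 16/(-58) = 16*(-1/58) = -8/29)
1/(E + sqrt(4990 + L(36 + 22))) = 1/(3965 + sqrt(4990 - 8/29)) = 1/(3965 + sqrt(144702/29)) = 1/(3965 + 3*sqrt(466262)/29)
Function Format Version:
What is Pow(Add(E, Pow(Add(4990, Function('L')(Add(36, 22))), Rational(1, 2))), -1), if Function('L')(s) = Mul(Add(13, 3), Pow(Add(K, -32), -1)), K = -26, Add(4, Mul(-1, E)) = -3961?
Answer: Add(Rational(114985, 455770823), Mul(Rational(-3, 455770823), Pow(466262, Rational(1, 2)))) ≈ 0.00024779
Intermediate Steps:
E = 3965 (E = Add(4, Mul(-1, -3961)) = Add(4, 3961) = 3965)
Function('L')(s) = Rational(-8, 29) (Function('L')(s) = Mul(Add(13, 3), Pow(Add(-26, -32), -1)) = Mul(16, Pow(-58, -1)) = Mul(16, Rational(-1, 58)) = Rational(-8, 29))
Pow(Add(E, Pow(Add(4990, Function('L')(Add(36, 22))), Rational(1, 2))), -1) = Pow(Add(3965, Pow(Add(4990, Rational(-8, 29)), Rational(1, 2))), -1) = Pow(Add(3965, Pow(Rational(144702, 29), Rational(1, 2))), -1) = Pow(Add(3965, Mul(Rational(3, 29), Pow(466262, Rational(1, 2)))), -1)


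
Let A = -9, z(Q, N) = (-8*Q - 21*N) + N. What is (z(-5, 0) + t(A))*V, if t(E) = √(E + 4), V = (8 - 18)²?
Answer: 4000 + 100*I*√5 ≈ 4000.0 + 223.61*I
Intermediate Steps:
z(Q, N) = -20*N - 8*Q (z(Q, N) = (-21*N - 8*Q) + N = -20*N - 8*Q)
V = 100 (V = (-10)² = 100)
t(E) = √(4 + E)
(z(-5, 0) + t(A))*V = ((-20*0 - 8*(-5)) + √(4 - 9))*100 = ((0 + 40) + √(-5))*100 = (40 + I*√5)*100 = 4000 + 100*I*√5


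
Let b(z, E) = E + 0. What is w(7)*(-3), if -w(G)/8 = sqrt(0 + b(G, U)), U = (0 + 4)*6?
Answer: 48*sqrt(6) ≈ 117.58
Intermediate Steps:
U = 24 (U = 4*6 = 24)
b(z, E) = E
w(G) = -16*sqrt(6) (w(G) = -8*sqrt(0 + 24) = -16*sqrt(6))
w(7)*(-3) = -16*sqrt(6)*(-3) = 48*sqrt(6)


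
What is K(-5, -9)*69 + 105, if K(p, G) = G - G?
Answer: 105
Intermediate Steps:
K(p, G) = 0
K(-5, -9)*69 + 105 = 0*69 + 105 = 0 + 105 = 105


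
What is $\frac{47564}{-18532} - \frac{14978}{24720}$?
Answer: $- \frac{181669297}{57263880} \approx -3.1725$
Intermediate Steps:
$\frac{47564}{-18532} - \frac{14978}{24720} = 47564 \left(- \frac{1}{18532}\right) - \frac{7489}{12360} = - \frac{11891}{4633} - \frac{7489}{12360} = - \frac{181669297}{57263880}$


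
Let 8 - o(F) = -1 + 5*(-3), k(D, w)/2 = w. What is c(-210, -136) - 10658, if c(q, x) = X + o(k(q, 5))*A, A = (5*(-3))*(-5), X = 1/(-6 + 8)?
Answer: -17715/2 ≈ -8857.5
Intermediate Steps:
k(D, w) = 2*w
X = ½ (X = 1/2 = ½ ≈ 0.50000)
o(F) = 24 (o(F) = 8 - (-1 + 5*(-3)) = 8 - (-1 - 15) = 8 - 1*(-16) = 8 + 16 = 24)
A = 75 (A = -15*(-5) = 75)
c(q, x) = 3601/2 (c(q, x) = ½ + 24*75 = ½ + 1800 = 3601/2)
c(-210, -136) - 10658 = 3601/2 - 10658 = -17715/2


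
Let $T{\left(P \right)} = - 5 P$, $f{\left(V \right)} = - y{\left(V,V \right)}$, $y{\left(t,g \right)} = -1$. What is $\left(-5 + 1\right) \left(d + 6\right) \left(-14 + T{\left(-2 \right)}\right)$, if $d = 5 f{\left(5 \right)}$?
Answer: $176$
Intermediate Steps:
$f{\left(V \right)} = 1$ ($f{\left(V \right)} = \left(-1\right) \left(-1\right) = 1$)
$d = 5$ ($d = 5 \cdot 1 = 5$)
$\left(-5 + 1\right) \left(d + 6\right) \left(-14 + T{\left(-2 \right)}\right) = \left(-5 + 1\right) \left(5 + 6\right) \left(-14 - -10\right) = \left(-4\right) 11 \left(-14 + 10\right) = \left(-44\right) \left(-4\right) = 176$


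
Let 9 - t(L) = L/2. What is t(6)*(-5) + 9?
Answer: -21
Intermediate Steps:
t(L) = 9 - L/2
t(6)*(-5) + 9 = (9 - ½*6)*(-5) + 9 = (9 - 3)*(-5) + 9 = 6*(-5) + 9 = -30 + 9 = -21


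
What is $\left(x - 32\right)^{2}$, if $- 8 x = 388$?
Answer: $\frac{25921}{4} \approx 6480.3$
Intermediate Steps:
$x = - \frac{97}{2}$ ($x = \left(- \frac{1}{8}\right) 388 = - \frac{97}{2} \approx -48.5$)
$\left(x - 32\right)^{2} = \left(- \frac{97}{2} - 32\right)^{2} = \left(- \frac{161}{2}\right)^{2} = \frac{25921}{4}$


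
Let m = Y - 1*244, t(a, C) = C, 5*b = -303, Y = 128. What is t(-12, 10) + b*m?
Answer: 35198/5 ≈ 7039.6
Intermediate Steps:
b = -303/5 (b = (⅕)*(-303) = -303/5 ≈ -60.600)
m = -116 (m = 128 - 1*244 = 128 - 244 = -116)
t(-12, 10) + b*m = 10 - 303/5*(-116) = 10 + 35148/5 = 35198/5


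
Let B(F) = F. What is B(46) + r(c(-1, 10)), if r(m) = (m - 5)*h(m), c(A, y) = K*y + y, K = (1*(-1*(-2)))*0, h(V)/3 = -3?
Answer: 1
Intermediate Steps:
h(V) = -9 (h(V) = 3*(-3) = -9)
K = 0 (K = (1*2)*0 = 2*0 = 0)
c(A, y) = y (c(A, y) = 0*y + y = 0 + y = y)
r(m) = 45 - 9*m (r(m) = (m - 5)*(-9) = (-5 + m)*(-9) = 45 - 9*m)
B(46) + r(c(-1, 10)) = 46 + (45 - 9*10) = 46 + (45 - 90) = 46 - 45 = 1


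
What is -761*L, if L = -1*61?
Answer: 46421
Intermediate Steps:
L = -61
-761*L = -761*(-61) = 46421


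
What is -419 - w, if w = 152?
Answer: -571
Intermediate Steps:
-419 - w = -419 - 1*152 = -419 - 152 = -571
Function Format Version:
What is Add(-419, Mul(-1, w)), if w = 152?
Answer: -571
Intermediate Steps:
Add(-419, Mul(-1, w)) = Add(-419, Mul(-1, 152)) = Add(-419, -152) = -571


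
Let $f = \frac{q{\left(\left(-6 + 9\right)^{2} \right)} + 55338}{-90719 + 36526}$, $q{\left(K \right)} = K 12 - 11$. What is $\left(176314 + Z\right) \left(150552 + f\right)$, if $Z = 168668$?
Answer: $\frac{2814642281281182}{54193} \approx 5.1937 \cdot 10^{10}$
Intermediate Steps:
$q{\left(K \right)} = -11 + 12 K$ ($q{\left(K \right)} = 12 K - 11 = -11 + 12 K$)
$f = - \frac{55435}{54193}$ ($f = \frac{\left(-11 + 12 \left(-6 + 9\right)^{2}\right) + 55338}{-90719 + 36526} = \frac{\left(-11 + 12 \cdot 3^{2}\right) + 55338}{-54193} = \left(\left(-11 + 12 \cdot 9\right) + 55338\right) \left(- \frac{1}{54193}\right) = \left(\left(-11 + 108\right) + 55338\right) \left(- \frac{1}{54193}\right) = \left(97 + 55338\right) \left(- \frac{1}{54193}\right) = 55435 \left(- \frac{1}{54193}\right) = - \frac{55435}{54193} \approx -1.0229$)
$\left(176314 + Z\right) \left(150552 + f\right) = \left(176314 + 168668\right) \left(150552 - \frac{55435}{54193}\right) = 344982 \cdot \frac{8158809101}{54193} = \frac{2814642281281182}{54193}$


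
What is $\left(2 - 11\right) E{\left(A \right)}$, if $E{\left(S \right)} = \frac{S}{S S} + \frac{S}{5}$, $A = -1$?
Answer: $\frac{54}{5} \approx 10.8$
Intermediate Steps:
$E{\left(S \right)} = \frac{1}{S} + \frac{S}{5}$ ($E{\left(S \right)} = \frac{S}{S^{2}} + S \frac{1}{5} = \frac{S}{S^{2}} + \frac{S}{5} = \frac{1}{S} + \frac{S}{5}$)
$\left(2 - 11\right) E{\left(A \right)} = \left(2 - 11\right) \left(\frac{1}{-1} + \frac{1}{5} \left(-1\right)\right) = - 9 \left(-1 - \frac{1}{5}\right) = \left(-9\right) \left(- \frac{6}{5}\right) = \frac{54}{5}$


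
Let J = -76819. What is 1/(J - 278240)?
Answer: -1/355059 ≈ -2.8164e-6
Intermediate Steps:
1/(J - 278240) = 1/(-76819 - 278240) = 1/(-355059) = -1/355059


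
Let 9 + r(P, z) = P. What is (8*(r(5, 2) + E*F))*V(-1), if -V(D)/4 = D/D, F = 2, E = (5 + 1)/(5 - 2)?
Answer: 0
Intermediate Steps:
E = 2 (E = 6/3 = 6*(⅓) = 2)
r(P, z) = -9 + P
V(D) = -4 (V(D) = -4*D/D = -4*1 = -4)
(8*(r(5, 2) + E*F))*V(-1) = (8*((-9 + 5) + 2*2))*(-4) = (8*(-4 + 4))*(-4) = (8*0)*(-4) = 0*(-4) = 0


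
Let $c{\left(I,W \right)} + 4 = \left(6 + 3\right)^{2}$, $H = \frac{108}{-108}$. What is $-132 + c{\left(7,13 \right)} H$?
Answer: $-209$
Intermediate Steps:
$H = -1$ ($H = 108 \left(- \frac{1}{108}\right) = -1$)
$c{\left(I,W \right)} = 77$ ($c{\left(I,W \right)} = -4 + \left(6 + 3\right)^{2} = -4 + 9^{2} = -4 + 81 = 77$)
$-132 + c{\left(7,13 \right)} H = -132 + 77 \left(-1\right) = -132 - 77 = -209$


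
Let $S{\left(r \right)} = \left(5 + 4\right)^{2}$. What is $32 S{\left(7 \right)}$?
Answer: $2592$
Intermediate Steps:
$S{\left(r \right)} = 81$ ($S{\left(r \right)} = 9^{2} = 81$)
$32 S{\left(7 \right)} = 32 \cdot 81 = 2592$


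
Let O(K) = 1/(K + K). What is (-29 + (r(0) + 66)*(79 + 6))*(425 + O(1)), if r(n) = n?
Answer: 4749431/2 ≈ 2.3747e+6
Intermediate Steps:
O(K) = 1/(2*K)
(-29 + (r(0) + 66)*(79 + 6))*(425 + O(1)) = (-29 + (0 + 66)*(79 + 6))*(425 + (½)/1) = (-29 + 66*85)*(425 + (½)*1) = (-29 + 5610)*(425 + ½) = 5581*(851/2) = 4749431/2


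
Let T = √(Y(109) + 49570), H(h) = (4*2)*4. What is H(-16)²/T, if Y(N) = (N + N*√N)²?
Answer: 512*√2/√(678240 + 11881*√109) ≈ 0.80839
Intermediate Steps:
H(h) = 32 (H(h) = 8*4 = 32)
Y(N) = (N + N^(3/2))²
T = √(49570 + (109 + 109*√109)²) (T = √((109 + 109^(3/2))² + 49570) = √((109 + 109*√109)² + 49570) = √(49570 + (109 + 109*√109)²) ≈ 1266.7)
H(-16)²/T = 32²/(√(1356480 + 23762*√109)) = 1024/√(1356480 + 23762*√109)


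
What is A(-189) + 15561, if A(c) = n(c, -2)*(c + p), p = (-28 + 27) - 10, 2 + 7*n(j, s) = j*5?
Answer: 298327/7 ≈ 42618.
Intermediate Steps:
n(j, s) = -2/7 + 5*j/7 (n(j, s) = -2/7 + (j*5)/7 = -2/7 + (5*j)/7 = -2/7 + 5*j/7)
p = -11 (p = -1 - 10 = -11)
A(c) = (-11 + c)*(-2/7 + 5*c/7) (A(c) = (-2/7 + 5*c/7)*(c - 11) = (-2/7 + 5*c/7)*(-11 + c) = (-11 + c)*(-2/7 + 5*c/7))
A(-189) + 15561 = (-11 - 189)*(-2 + 5*(-189))/7 + 15561 = (⅐)*(-200)*(-2 - 945) + 15561 = (⅐)*(-200)*(-947) + 15561 = 189400/7 + 15561 = 298327/7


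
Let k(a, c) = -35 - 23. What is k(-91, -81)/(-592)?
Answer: 29/296 ≈ 0.097973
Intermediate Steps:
k(a, c) = -58
k(-91, -81)/(-592) = -58/(-592) = -58*(-1/592) = 29/296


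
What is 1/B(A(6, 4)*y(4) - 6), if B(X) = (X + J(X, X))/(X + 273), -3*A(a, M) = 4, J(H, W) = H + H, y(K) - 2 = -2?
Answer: -89/6 ≈ -14.833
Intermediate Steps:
y(K) = 0 (y(K) = 2 - 2 = 0)
J(H, W) = 2*H
A(a, M) = -4/3 (A(a, M) = -⅓*4 = -4/3)
B(X) = 3*X/(273 + X) (B(X) = (X + 2*X)/(X + 273) = (3*X)/(273 + X) = 3*X/(273 + X))
1/B(A(6, 4)*y(4) - 6) = 1/(3*(-4/3*0 - 6)/(273 + (-4/3*0 - 6))) = 1/(3*(0 - 6)/(273 + (0 - 6))) = 1/(3*(-6)/(273 - 6)) = 1/(3*(-6)/267) = 1/(3*(-6)*(1/267)) = 1/(-6/89) = -89/6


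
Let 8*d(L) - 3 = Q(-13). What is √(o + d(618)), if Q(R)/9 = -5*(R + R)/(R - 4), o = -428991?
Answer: 9*I*√24490030/68 ≈ 654.98*I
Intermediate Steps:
Q(R) = -90*R/(-4 + R) (Q(R) = 9*(-5*(R + R)/(R - 4)) = 9*(-5*2*R/(-4 + R)) = 9*(-10*R/(-4 + R)) = -90*R/(-4 + R))
d(L) = -1119/136 (d(L) = 3/8 + (-90*(-13)/(-4 - 13))/8 = 3/8 + (-90*(-13)/(-17))/8 = 3/8 + (-90*(-13)*(-1/17))/8 = 3/8 + (⅛)*(-1170/17) = 3/8 - 585/68 = -1119/136)
√(o + d(618)) = √(-428991 - 1119/136) = √(-58343895/136) = 9*I*√24490030/68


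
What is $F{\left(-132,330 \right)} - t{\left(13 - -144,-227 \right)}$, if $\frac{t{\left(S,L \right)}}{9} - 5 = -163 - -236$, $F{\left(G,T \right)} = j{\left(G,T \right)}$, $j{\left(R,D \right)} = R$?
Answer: $-834$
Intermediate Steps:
$F{\left(G,T \right)} = G$
$t{\left(S,L \right)} = 702$ ($t{\left(S,L \right)} = 45 + 9 \left(-163 - -236\right) = 45 + 9 \left(-163 + 236\right) = 45 + 9 \cdot 73 = 45 + 657 = 702$)
$F{\left(-132,330 \right)} - t{\left(13 - -144,-227 \right)} = -132 - 702 = -834$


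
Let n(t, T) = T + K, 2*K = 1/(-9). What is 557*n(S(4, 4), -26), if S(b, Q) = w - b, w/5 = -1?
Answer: -261233/18 ≈ -14513.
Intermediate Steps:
w = -5 (w = 5*(-1) = -5)
S(b, Q) = -5 - b
K = -1/18 (K = (½)/(-9) = (½)*(-⅑) = -1/18 ≈ -0.055556)
n(t, T) = -1/18 + T (n(t, T) = T - 1/18 = -1/18 + T)
557*n(S(4, 4), -26) = 557*(-1/18 - 26) = 557*(-469/18) = -261233/18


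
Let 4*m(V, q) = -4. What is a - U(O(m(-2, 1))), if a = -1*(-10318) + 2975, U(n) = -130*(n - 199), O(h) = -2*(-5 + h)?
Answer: -11017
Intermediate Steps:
m(V, q) = -1 (m(V, q) = (¼)*(-4) = -1)
O(h) = 10 - 2*h
U(n) = 25870 - 130*n (U(n) = -130*(-199 + n) = 25870 - 130*n)
a = 13293 (a = 10318 + 2975 = 13293)
a - U(O(m(-2, 1))) = 13293 - (25870 - 130*(10 - 2*(-1))) = 13293 - (25870 - 130*(10 + 2)) = 13293 - (25870 - 130*12) = 13293 - (25870 - 1560) = 13293 - 1*24310 = 13293 - 24310 = -11017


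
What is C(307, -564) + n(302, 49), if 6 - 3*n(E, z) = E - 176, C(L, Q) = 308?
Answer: 268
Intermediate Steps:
n(E, z) = 182/3 - E/3 (n(E, z) = 2 - (E - 176)/3 = 2 - (-176 + E)/3 = 2 + (176/3 - E/3) = 182/3 - E/3)
C(307, -564) + n(302, 49) = 308 + (182/3 - 1/3*302) = 308 + (182/3 - 302/3) = 308 - 40 = 268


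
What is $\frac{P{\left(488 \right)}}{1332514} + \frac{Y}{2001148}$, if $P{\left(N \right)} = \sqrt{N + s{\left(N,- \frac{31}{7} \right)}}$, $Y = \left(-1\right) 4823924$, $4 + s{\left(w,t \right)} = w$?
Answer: $- \frac{1205981}{500287} + \frac{9 \sqrt{3}}{666257} \approx -2.4106$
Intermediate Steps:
$s{\left(w,t \right)} = -4 + w$
$Y = -4823924$
$P{\left(N \right)} = \sqrt{-4 + 2 N}$ ($P{\left(N \right)} = \sqrt{N + \left(-4 + N\right)} = \sqrt{-4 + 2 N}$)
$\frac{P{\left(488 \right)}}{1332514} + \frac{Y}{2001148} = \frac{\sqrt{-4 + 2 \cdot 488}}{1332514} - \frac{4823924}{2001148} = \sqrt{-4 + 976} \cdot \frac{1}{1332514} - \frac{1205981}{500287} = \sqrt{972} \cdot \frac{1}{1332514} - \frac{1205981}{500287} = 18 \sqrt{3} \cdot \frac{1}{1332514} - \frac{1205981}{500287} = \frac{9 \sqrt{3}}{666257} - \frac{1205981}{500287} = - \frac{1205981}{500287} + \frac{9 \sqrt{3}}{666257}$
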